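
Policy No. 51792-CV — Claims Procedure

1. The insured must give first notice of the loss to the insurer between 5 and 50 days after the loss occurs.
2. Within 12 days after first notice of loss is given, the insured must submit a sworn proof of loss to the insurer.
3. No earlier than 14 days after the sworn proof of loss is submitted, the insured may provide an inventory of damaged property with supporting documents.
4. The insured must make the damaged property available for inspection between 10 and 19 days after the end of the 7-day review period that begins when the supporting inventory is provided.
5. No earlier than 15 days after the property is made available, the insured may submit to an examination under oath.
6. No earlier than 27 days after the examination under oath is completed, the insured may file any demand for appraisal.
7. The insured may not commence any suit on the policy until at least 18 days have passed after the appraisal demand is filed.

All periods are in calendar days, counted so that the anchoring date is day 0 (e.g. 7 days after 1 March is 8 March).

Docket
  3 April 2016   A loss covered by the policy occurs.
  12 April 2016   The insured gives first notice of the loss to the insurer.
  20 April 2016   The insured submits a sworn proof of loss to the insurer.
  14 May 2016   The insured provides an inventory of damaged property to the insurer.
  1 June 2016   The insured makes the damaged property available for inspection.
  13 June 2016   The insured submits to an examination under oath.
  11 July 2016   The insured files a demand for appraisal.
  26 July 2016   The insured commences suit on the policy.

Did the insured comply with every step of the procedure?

No

Step 1: the window is 5–50 days after 3 April 2016 (when the loss occurs), so 8 April 2016 through 23 May 2016; 12 April 2016 falls inside that range.
Step 2: 12 days after 12 April 2016 (when first notice of loss is given) is 24 April 2016; completed 20 April 2016, before the deadline.
Step 3: the earliest permitted date is 14 days after 20 April 2016 (when the sworn proof of loss is submitted), i.e. 4 May 2016; 14 May 2016 is on or after that date.
Step 4: the window is 10–19 days after 21 May 2016 (end of the 7-day review period, which began when the supporting inventory is provided on 14 May 2016), so 31 May 2016 through 9 June 2016; done 1 June 2016 — within the window.
Step 5: the earliest permitted date is 15 days after 1 June 2016 (when the property is made available), i.e. 16 June 2016; 13 June 2016 is 3 days before the earliest permitted date.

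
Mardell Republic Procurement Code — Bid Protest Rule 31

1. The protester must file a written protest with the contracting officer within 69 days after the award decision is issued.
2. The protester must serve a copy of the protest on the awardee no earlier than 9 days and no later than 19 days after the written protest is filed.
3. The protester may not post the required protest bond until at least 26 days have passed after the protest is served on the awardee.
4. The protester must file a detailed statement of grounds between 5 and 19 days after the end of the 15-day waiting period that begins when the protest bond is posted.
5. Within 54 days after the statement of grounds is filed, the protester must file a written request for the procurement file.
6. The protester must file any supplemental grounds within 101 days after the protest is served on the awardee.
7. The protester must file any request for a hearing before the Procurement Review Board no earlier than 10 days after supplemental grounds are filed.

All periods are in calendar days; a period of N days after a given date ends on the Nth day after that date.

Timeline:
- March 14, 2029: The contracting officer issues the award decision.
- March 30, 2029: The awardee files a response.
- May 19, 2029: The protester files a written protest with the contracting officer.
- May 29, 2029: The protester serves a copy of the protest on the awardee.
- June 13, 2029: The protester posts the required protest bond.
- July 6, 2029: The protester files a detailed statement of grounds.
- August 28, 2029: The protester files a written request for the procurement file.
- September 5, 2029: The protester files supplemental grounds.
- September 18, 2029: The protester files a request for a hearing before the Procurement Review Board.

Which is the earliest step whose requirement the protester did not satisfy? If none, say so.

Step 3

Step 1: 69 days after March 14, 2029 (when the award decision is issued) is May 22, 2029; done May 19, 2029 — timely.
Step 2: the window is 9–19 days after May 19, 2029 (when the written protest is filed), so May 28, 2029 through June 7, 2029; done May 29, 2029 — within the window.
Step 3: the earliest permitted date is 26 days after May 29, 2029 (when the protest is served on the awardee), i.e. June 24, 2029; June 13, 2029 is 11 days before the earliest permitted date.
The procedure was therefore not followed at step 3.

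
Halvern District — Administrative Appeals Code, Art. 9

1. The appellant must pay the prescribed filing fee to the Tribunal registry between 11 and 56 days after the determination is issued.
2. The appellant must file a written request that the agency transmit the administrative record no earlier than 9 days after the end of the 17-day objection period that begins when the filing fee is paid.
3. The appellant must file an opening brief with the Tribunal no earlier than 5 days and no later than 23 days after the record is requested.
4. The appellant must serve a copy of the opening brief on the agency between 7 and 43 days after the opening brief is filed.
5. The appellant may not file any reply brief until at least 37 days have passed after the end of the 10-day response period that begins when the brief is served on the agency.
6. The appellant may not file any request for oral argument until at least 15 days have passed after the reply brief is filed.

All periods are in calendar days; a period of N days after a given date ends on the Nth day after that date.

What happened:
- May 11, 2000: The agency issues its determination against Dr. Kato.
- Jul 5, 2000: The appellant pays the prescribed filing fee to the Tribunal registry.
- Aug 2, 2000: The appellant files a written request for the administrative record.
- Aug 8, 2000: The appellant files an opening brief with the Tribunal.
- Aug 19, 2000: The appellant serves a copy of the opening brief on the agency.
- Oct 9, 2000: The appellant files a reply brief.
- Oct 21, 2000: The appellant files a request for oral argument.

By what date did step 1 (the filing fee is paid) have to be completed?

Jul 6, 2000

Step 1 runs from May 11, 2000, when the determination is issued. The window is 11–56 days after May 11, 2000; it closes on Jul 6, 2000.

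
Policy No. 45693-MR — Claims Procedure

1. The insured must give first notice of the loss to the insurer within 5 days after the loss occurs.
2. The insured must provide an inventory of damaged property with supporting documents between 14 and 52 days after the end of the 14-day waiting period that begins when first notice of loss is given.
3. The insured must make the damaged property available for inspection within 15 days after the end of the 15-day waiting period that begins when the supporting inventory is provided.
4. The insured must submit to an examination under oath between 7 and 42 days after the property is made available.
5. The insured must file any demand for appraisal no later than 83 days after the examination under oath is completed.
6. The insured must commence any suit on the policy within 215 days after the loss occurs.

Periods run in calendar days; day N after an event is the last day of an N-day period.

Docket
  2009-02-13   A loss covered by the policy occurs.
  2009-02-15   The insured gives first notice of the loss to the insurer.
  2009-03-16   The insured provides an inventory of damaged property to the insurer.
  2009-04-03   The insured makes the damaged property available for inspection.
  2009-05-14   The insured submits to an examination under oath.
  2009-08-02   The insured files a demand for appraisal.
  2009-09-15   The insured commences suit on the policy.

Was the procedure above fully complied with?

Yes

Step 1 — counting 5 days from 2009-02-13 (when the loss occurs) gives a deadline of 2009-02-18; completed 2009-02-15, before the deadline.
Step 2 — 14 and 52 days from 2009-03-01 (end of the 14-day waiting period, which began when first notice of loss is given on 2009-02-15) are 2009-03-15 and 2009-04-22 respectively; 2009-03-16 falls inside that range.
Step 3 — counting 15 days from 2009-03-31 (end of the 15-day waiting period, which began when the supporting inventory is provided on 2009-03-16) gives a deadline of 2009-04-15; done 2009-04-03 — timely.
Step 4 — 7 and 42 days from 2009-04-03 (when the property is made available) are 2009-04-10 and 2009-05-15 respectively; 2009-05-14 falls inside that range.
Step 5 — counting 83 days from 2009-05-14 (when the examination under oath is completed) gives a deadline of 2009-08-05; 2009-08-02 is within that limit.
Step 6 — counting 215 days from 2009-02-13 (when the loss occurs) gives a deadline of 2009-09-16; done 2009-09-15 — timely.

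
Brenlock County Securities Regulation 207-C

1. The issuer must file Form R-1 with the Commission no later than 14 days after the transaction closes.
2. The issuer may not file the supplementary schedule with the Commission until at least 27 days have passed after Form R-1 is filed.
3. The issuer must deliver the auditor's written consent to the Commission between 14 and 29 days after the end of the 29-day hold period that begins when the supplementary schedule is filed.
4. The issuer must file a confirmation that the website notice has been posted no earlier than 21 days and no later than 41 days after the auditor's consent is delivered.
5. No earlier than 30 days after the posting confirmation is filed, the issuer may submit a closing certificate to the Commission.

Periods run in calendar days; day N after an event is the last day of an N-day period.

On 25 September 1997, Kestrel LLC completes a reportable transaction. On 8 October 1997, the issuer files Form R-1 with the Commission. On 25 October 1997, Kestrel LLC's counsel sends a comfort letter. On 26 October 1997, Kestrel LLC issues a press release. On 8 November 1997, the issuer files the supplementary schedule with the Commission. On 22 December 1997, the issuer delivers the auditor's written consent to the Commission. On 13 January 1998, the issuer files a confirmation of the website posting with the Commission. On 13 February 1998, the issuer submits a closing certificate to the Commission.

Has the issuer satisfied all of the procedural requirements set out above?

Yes

(1) due by 25 September 1997 + 14 days = 9 October 1997; 8 October 1997 is within that limit.
(2) permitted from 8 October 1997 + 27 days = 4 November 1997 onward; 8 November 1997 is on or after that date.
(3) the permitted window runs from 7 December 1997 + 14 = 21 December 1997 to 7 December 1997 + 29 = 5 January 1998; 22 December 1997 falls inside that range.
(4) the permitted window runs from 22 December 1997 + 21 = 12 January 1998 to 22 December 1997 + 41 = 1 February 1998; 13 January 1998 falls inside that range.
(5) permitted from 13 January 1998 + 30 days = 12 February 1998 onward; done 13 February 1998, after the minimum wait.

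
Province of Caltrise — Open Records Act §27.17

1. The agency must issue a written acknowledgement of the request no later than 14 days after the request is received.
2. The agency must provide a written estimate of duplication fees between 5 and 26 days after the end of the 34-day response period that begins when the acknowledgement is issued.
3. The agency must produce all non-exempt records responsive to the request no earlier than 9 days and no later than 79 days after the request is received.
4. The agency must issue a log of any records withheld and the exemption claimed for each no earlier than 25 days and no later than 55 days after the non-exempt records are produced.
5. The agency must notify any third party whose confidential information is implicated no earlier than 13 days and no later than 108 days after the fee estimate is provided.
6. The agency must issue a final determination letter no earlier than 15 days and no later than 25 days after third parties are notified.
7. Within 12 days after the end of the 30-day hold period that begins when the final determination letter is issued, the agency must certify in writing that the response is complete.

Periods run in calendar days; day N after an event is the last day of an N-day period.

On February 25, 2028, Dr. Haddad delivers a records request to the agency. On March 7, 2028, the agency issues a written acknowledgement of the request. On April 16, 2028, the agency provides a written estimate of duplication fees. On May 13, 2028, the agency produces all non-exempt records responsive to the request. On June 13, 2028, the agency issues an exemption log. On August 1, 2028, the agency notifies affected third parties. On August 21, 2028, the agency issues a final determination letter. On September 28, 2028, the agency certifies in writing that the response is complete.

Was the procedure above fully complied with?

Yes

Step 1: 14 days after February 25, 2028 (when the request is received) is March 10, 2028; completed March 7, 2028, before the deadline.
Step 2: the window is 5–26 days after April 10, 2028 (end of the 34-day response period, which began when the acknowledgement is issued on March 7, 2028), so April 15, 2028 through May 6, 2028; done April 16, 2028, which is between those dates.
Step 3: the window is 9–79 days after February 25, 2028 (when the request is received), so March 5, 2028 through May 14, 2028; done May 13, 2028, which is between those dates.
Step 4: the window is 25–55 days after May 13, 2028 (when the non-exempt records are produced), so June 7, 2028 through July 7, 2028; done June 13, 2028, which is between those dates.
Step 5: the window is 13–108 days after April 16, 2028 (when the fee estimate is provided), so April 29, 2028 through August 2, 2028; done August 1, 2028, which is between those dates.
Step 6: the window is 15–25 days after August 1, 2028 (when third parties are notified), so August 16, 2028 through August 26, 2028; done August 21, 2028, which is between those dates.
Step 7: 12 days after September 20, 2028 (end of the 30-day hold period, which began when the final determination letter is issued on August 21, 2028) is October 2, 2028; completed September 28, 2028, before the deadline.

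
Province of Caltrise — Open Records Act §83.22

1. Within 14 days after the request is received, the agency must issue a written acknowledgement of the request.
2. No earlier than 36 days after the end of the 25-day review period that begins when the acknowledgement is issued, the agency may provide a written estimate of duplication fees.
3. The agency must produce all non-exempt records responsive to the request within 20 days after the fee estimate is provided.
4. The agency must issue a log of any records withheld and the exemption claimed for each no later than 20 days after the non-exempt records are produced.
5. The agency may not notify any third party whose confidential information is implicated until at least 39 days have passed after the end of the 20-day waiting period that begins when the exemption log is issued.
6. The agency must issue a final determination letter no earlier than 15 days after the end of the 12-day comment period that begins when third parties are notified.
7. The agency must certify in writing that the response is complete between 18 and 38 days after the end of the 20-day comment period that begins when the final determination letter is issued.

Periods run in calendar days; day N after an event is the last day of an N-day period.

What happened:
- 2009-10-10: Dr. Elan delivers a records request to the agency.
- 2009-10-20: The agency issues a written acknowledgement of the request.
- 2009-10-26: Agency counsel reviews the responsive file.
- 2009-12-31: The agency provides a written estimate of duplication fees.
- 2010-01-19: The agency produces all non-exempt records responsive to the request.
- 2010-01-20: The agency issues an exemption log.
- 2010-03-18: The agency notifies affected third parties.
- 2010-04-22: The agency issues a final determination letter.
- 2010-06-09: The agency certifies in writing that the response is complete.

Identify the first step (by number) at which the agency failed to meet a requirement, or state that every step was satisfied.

(1) due by 2009-10-10 + 14 days = 2009-10-24; done 2009-10-20 — timely.
(2) permitted from 2009-11-14 + 36 days = 2009-12-20 onward; 2009-12-31 is on or after that date.
(3) due by 2009-12-31 + 20 days = 2010-01-20; done 2010-01-19 — timely.
(4) due by 2010-01-19 + 20 days = 2010-02-08; completed 2010-01-20, before the deadline.
(5) permitted from 2010-02-09 + 39 days = 2010-03-20 onward; 2010-03-18 is 2 days before the earliest permitted date.

Step 5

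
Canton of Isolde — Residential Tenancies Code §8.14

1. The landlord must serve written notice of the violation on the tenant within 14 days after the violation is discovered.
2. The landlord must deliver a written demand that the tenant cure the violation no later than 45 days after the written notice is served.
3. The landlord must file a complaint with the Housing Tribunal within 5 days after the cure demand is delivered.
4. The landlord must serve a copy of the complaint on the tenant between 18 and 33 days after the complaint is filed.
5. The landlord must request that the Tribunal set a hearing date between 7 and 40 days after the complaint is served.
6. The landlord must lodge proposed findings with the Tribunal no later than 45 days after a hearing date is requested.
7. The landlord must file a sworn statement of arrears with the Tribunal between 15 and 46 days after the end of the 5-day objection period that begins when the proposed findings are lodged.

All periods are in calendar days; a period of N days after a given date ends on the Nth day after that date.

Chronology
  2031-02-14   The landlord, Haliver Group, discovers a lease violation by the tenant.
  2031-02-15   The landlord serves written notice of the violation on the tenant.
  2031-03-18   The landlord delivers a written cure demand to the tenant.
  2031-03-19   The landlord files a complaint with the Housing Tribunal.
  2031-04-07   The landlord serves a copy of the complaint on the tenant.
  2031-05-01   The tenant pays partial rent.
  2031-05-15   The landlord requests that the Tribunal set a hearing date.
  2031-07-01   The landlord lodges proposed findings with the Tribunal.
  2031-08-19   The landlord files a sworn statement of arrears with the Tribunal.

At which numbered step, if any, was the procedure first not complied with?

Step 6

Step 1 — counting 14 days from 2031-02-14 (when the violation is discovered) gives a deadline of 2031-02-28; done 2031-02-15 — timely.
Step 2 — counting 45 days from 2031-02-15 (when the written notice is served) gives a deadline of 2031-04-01; completed 2031-03-18, before the deadline.
Step 3 — counting 5 days from 2031-03-18 (when the cure demand is delivered) gives a deadline of 2031-03-23; 2031-03-19 is within that limit.
Step 4 — 18 and 33 days from 2031-03-19 (when the complaint is filed) are 2031-04-06 and 2031-04-21 respectively; done 2031-04-07, which is between those dates.
Step 5 — 7 and 40 days from 2031-04-07 (when the complaint is served) are 2031-04-14 and 2031-05-17 respectively; 2031-05-15 falls inside that range.
Step 6 — counting 45 days from 2031-05-15 (when a hearing date is requested) gives a deadline of 2031-06-29; 2031-07-01 misses that deadline by 2 days.
The procedure was therefore not followed at step 6.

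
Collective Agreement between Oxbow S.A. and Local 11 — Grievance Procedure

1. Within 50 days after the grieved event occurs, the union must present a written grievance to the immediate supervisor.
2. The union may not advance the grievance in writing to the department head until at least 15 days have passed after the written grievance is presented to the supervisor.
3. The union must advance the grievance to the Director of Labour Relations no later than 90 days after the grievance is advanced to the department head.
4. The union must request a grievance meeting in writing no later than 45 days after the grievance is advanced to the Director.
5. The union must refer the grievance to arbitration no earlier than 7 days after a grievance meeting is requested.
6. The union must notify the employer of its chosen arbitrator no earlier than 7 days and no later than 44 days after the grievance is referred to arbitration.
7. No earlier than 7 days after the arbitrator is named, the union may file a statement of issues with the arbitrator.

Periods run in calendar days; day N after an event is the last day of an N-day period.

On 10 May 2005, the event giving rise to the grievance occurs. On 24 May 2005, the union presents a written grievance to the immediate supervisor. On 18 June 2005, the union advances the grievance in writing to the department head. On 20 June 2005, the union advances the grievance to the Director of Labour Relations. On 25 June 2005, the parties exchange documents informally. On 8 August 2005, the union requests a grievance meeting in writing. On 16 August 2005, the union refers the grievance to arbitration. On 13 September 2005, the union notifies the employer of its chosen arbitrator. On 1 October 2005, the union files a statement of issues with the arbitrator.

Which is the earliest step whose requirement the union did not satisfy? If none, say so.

Step 4

(1) due by 10 May 2005 + 50 days = 29 June 2005; 24 May 2005 is within that limit.
(2) permitted from 24 May 2005 + 15 days = 8 June 2005 onward; 18 June 2005 is on or after that date.
(3) due by 18 June 2005 + 90 days = 16 September 2005; completed 20 June 2005, before the deadline.
(4) due by 20 June 2005 + 45 days = 4 August 2005; 8 August 2005 misses that deadline by 4 days.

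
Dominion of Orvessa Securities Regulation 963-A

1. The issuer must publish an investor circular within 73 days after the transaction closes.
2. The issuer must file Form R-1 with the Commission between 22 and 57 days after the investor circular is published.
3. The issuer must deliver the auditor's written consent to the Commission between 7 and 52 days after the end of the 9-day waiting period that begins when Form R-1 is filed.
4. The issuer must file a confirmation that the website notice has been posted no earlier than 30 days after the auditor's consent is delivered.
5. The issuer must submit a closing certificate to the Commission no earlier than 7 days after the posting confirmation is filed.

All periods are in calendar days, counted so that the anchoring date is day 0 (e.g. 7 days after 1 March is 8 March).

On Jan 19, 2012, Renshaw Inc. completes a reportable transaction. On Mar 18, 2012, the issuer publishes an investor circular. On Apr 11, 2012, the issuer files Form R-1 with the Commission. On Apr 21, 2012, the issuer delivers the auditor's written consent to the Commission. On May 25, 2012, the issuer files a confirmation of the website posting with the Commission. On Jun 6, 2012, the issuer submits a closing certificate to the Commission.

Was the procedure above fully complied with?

Step 1 — counting 73 days from Jan 19, 2012 (when the transaction closes) gives a deadline of Apr 1, 2012; done Mar 18, 2012 — timely.
Step 2 — 22 and 57 days from Mar 18, 2012 (when the investor circular is published) are Apr 9, 2012 and May 14, 2012 respectively; Apr 11, 2012 falls inside that range.
Step 3 — 7 and 52 days from Apr 20, 2012 (end of the 9-day waiting period, which began when Form R-1 is filed on Apr 11, 2012) are Apr 27, 2012 and Jun 11, 2012 respectively; Apr 21, 2012 is 6 days too early.
The procedure was therefore not followed at step 3.

No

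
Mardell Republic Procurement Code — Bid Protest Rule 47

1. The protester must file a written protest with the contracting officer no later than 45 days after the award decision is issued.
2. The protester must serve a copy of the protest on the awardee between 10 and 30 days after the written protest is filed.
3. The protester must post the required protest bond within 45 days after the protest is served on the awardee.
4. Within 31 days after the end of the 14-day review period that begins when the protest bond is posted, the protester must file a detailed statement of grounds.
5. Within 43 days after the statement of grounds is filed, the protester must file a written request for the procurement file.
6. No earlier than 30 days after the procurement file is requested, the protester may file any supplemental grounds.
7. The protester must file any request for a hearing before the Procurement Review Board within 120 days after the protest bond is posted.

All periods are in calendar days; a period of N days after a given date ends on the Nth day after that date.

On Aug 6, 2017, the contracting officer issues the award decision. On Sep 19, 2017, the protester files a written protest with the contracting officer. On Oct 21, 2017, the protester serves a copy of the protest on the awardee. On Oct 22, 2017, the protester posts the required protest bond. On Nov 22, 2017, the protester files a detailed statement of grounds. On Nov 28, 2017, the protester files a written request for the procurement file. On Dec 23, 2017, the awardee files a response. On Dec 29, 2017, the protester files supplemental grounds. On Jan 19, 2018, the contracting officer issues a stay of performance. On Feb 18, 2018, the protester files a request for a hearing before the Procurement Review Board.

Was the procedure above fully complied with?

No

(1) due by Aug 6, 2017 + 45 days = Sep 20, 2017; done Sep 19, 2017 — timely.
(2) the permitted window runs from Sep 19, 2017 + 10 = Sep 29, 2017 to Sep 19, 2017 + 30 = Oct 19, 2017; done Oct 21, 2017 — 2 days after the window closed.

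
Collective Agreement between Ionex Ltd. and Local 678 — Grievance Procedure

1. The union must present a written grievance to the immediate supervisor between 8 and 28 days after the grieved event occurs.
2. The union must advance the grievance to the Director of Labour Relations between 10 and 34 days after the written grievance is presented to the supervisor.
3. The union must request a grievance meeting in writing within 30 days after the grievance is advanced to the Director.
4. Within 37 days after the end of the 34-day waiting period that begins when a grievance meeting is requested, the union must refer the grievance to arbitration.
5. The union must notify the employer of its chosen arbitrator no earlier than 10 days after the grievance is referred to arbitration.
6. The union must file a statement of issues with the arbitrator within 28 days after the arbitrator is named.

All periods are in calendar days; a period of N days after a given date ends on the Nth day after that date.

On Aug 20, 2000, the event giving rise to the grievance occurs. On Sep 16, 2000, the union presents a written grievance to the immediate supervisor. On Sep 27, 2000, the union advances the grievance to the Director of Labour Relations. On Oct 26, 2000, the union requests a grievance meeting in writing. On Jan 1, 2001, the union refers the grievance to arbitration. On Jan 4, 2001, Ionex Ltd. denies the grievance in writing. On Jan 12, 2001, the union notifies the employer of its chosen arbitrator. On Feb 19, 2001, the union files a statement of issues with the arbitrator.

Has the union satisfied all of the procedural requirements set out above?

Step 1: the window is 8–28 days after Aug 20, 2000 (when the grieved event occurs), so Aug 28, 2000 through Sep 17, 2000; done Sep 16, 2000, which is between those dates.
Step 2: the window is 10–34 days after Sep 16, 2000 (when the written grievance is presented to the supervisor), so Sep 26, 2000 through Oct 20, 2000; done Sep 27, 2000 — within the window.
Step 3: 30 days after Sep 27, 2000 (when the grievance is advanced to the Director) is Oct 27, 2000; Oct 26, 2000 is within that limit.
Step 4: 37 days after Nov 29, 2000 (end of the 34-day waiting period, which began when a grievance meeting is requested on Oct 26, 2000) is Jan 5, 2001; Jan 1, 2001 is within that limit.
Step 5: the earliest permitted date is 10 days after Jan 1, 2001 (when the grievance is referred to arbitration), i.e. Jan 11, 2001; done Jan 12, 2001, after the minimum wait.
Step 6: 28 days after Jan 12, 2001 (when the arbitrator is named) is Feb 9, 2001; not done until Feb 19, 2001, 10 days after the deadline.
The analysis stops there.

No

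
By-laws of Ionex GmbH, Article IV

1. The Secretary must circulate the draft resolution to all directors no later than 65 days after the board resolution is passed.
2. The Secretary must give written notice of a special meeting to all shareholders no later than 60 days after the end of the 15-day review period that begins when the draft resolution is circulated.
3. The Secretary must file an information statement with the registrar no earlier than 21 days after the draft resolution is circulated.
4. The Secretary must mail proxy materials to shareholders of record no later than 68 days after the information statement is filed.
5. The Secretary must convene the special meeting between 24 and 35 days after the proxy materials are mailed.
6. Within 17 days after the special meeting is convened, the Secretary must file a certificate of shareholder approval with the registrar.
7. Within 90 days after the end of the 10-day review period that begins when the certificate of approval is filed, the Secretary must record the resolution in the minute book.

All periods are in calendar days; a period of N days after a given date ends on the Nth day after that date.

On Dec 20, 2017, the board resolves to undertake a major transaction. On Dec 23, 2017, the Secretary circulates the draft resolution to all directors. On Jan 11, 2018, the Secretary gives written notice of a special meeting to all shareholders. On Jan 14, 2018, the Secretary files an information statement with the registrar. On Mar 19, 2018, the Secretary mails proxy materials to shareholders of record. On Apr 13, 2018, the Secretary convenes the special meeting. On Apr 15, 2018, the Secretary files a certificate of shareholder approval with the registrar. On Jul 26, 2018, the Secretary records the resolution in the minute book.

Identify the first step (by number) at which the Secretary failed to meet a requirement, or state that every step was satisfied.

Step 7

Step 1 — counting 65 days from Dec 20, 2017 (when the board resolution is passed) gives a deadline of Feb 23, 2018; Dec 23, 2017 is within that limit.
Step 2 — counting 60 days from Jan 7, 2018 (end of the 15-day review period, which began when the draft resolution is circulated on Dec 23, 2017) gives a deadline of Mar 8, 2018; done Jan 11, 2018 — timely.
Step 3 — must wait 21 days from Dec 23, 2017 (when the draft resolution is circulated), so not before Jan 13, 2018; done Jan 14, 2018 — permitted.
Step 4 — counting 68 days from Jan 14, 2018 (when the information statement is filed) gives a deadline of Mar 23, 2018; done Mar 19, 2018 — timely.
Step 5 — 24 and 35 days from Mar 19, 2018 (when the proxy materials are mailed) are Apr 12, 2018 and Apr 23, 2018 respectively; Apr 13, 2018 falls inside that range.
Step 6 — counting 17 days from Apr 13, 2018 (when the special meeting is convened) gives a deadline of Apr 30, 2018; completed Apr 15, 2018, before the deadline.
Step 7 — counting 90 days from Apr 25, 2018 (end of the 10-day review period, which began when the certificate of approval is filed on Apr 15, 2018) gives a deadline of Jul 24, 2018; not done until Jul 26, 2018, 2 days after the deadline.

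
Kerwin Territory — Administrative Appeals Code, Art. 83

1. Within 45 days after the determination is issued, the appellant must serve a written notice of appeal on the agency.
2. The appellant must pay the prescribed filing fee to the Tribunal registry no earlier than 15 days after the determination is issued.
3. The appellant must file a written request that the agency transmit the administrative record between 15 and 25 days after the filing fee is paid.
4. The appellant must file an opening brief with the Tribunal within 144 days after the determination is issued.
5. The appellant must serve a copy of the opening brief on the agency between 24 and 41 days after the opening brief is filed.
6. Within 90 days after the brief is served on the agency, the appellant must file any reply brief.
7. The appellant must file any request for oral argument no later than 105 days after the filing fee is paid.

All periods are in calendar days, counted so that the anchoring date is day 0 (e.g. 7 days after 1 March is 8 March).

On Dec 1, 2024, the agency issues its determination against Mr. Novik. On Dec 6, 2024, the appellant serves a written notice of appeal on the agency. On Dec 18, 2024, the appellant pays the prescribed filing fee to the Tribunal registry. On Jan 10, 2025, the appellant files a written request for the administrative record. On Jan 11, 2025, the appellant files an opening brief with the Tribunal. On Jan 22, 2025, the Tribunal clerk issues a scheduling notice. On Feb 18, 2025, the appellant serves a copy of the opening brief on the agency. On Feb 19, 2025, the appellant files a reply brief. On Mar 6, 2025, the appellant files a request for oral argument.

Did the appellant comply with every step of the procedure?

(1) due by Dec 1, 2024 + 45 days = Jan 15, 2025; done Dec 6, 2024 — timely.
(2) permitted from Dec 1, 2024 + 15 days = Dec 16, 2024 onward; Dec 18, 2024 is on or after that date.
(3) the permitted window runs from Dec 18, 2024 + 15 = Jan 2, 2025 to Dec 18, 2024 + 25 = Jan 12, 2025; Jan 10, 2025 falls inside that range.
(4) due by Dec 1, 2024 + 144 days = Apr 24, 2025; completed Jan 11, 2025, before the deadline.
(5) the permitted window runs from Jan 11, 2025 + 24 = Feb 4, 2025 to Jan 11, 2025 + 41 = Feb 21, 2025; done Feb 18, 2025, which is between those dates.
(6) due by Feb 18, 2025 + 90 days = May 19, 2025; completed Feb 19, 2025, before the deadline.
(7) due by Dec 18, 2024 + 105 days = Apr 2, 2025; completed Mar 6, 2025, before the deadline.

Yes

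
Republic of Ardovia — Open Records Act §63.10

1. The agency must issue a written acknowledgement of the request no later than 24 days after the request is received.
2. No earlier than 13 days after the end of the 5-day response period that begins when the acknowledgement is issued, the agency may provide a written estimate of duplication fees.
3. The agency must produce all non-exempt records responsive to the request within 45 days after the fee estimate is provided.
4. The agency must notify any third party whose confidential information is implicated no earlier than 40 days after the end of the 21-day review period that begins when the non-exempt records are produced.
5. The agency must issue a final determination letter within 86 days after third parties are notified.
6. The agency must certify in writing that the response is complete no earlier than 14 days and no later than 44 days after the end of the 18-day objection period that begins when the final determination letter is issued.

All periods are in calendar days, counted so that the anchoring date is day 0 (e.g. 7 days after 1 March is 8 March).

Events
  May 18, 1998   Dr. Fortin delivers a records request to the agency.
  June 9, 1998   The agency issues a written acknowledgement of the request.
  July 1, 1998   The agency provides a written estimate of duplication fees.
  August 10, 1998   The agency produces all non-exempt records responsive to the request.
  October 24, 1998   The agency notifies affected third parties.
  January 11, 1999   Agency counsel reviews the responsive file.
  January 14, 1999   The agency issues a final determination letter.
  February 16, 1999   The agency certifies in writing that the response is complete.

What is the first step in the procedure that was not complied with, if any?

None — every step was satisfied

Step 1 — counting 24 days from May 18, 1998 (when the request is received) gives a deadline of June 11, 1998; completed June 9, 1998, before the deadline.
Step 2 — must wait 13 days from June 14, 1998 (end of the 5-day response period, which began when the acknowledgement is issued on June 9, 1998), so not before June 27, 1998; done July 1, 1998 — permitted.
Step 3 — counting 45 days from July 1, 1998 (when the fee estimate is provided) gives a deadline of August 15, 1998; completed August 10, 1998, before the deadline.
Step 4 — must wait 40 days from August 31, 1998 (end of the 21-day review period, which began when the non-exempt records are produced on August 10, 1998), so not before October 10, 1998; done October 24, 1998 — permitted.
Step 5 — counting 86 days from October 24, 1998 (when third parties are notified) gives a deadline of January 18, 1999; done January 14, 1999 — timely.
Step 6 — 14 and 44 days from February 1, 1999 (end of the 18-day objection period, which began when the final determination letter is issued on January 14, 1999) are February 15, 1999 and March 17, 1999 respectively; done February 16, 1999, which is between those dates.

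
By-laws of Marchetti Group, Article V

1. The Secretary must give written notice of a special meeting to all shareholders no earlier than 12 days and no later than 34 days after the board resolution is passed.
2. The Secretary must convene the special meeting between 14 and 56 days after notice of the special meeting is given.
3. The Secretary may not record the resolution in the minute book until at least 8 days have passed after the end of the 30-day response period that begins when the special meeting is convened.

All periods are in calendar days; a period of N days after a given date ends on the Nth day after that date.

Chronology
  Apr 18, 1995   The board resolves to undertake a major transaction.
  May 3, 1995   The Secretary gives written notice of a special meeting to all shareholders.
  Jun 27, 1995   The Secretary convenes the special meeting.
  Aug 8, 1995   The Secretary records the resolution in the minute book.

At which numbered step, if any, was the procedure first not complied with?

None — every step was satisfied

Step 1: the window is 12–34 days after Apr 18, 1995 (when the board resolution is passed), so Apr 30, 1995 through May 22, 1995; done May 3, 1995, which is between those dates.
Step 2: the window is 14–56 days after May 3, 1995 (when notice of the special meeting is given), so May 17, 1995 through Jun 28, 1995; Jun 27, 1995 falls inside that range.
Step 3: the earliest permitted date is 8 days after Jul 27, 1995 (end of the 30-day response period, which began when the special meeting is convened on Jun 27, 1995), i.e. Aug 4, 1995; done Aug 8, 1995 — permitted.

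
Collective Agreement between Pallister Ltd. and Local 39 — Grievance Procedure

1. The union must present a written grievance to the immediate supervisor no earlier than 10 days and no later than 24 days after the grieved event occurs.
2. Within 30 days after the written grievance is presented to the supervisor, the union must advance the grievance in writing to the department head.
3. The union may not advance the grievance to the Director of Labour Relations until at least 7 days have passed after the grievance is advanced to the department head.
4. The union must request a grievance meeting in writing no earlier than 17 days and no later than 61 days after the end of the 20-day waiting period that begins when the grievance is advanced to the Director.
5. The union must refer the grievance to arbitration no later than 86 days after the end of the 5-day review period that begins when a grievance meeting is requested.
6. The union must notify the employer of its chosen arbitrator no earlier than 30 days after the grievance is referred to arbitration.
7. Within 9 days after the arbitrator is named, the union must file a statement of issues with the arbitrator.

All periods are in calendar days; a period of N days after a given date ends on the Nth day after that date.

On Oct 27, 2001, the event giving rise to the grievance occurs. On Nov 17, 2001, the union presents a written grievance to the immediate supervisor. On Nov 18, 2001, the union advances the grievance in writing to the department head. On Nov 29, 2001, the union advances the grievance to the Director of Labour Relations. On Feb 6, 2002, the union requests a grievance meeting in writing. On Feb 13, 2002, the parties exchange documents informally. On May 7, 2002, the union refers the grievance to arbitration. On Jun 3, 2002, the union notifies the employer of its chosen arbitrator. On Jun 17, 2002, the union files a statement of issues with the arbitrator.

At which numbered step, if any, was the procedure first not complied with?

Step 1 — 10 and 24 days from Oct 27, 2001 (when the grieved event occurs) are Nov 6, 2001 and Nov 20, 2001 respectively; Nov 17, 2001 falls inside that range.
Step 2 — counting 30 days from Nov 17, 2001 (when the written grievance is presented to the supervisor) gives a deadline of Dec 17, 2001; done Nov 18, 2001 — timely.
Step 3 — must wait 7 days from Nov 18, 2001 (when the grievance is advanced to the department head), so not before Nov 25, 2001; done Nov 29, 2001, after the minimum wait.
Step 4 — 17 and 61 days from Dec 19, 2001 (end of the 20-day waiting period, which began when the grievance is advanced to the Director on Nov 29, 2001) are Jan 5, 2002 and Feb 18, 2002 respectively; done Feb 6, 2002, which is between those dates.
Step 5 — counting 86 days from Feb 11, 2002 (end of the 5-day review period, which began when a grievance meeting is requested on Feb 6, 2002) gives a deadline of May 8, 2002; May 7, 2002 is within that limit.
Step 6 — must wait 30 days from May 7, 2002 (when the grievance is referred to arbitration), so not before Jun 6, 2002; Jun 3, 2002 is 3 days before the earliest permitted date.
That is the first point of non-compliance.

Step 6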